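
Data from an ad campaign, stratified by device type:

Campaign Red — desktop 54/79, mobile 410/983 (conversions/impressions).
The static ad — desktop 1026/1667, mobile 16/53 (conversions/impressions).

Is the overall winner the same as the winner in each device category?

Desktop: Campaign Red 54/79 = 68.4%, the static ad 1026/1667 = 61.5% → Campaign Red
Mobile: Campaign Red 410/983 = 41.7%, the static ad 16/53 = 30.2% → Campaign Red
Overall: Campaign Red 464/1062 = 43.7%, the static ad 1042/1720 = 60.6% → the static ad
Campaign Red wins each device group but the static ad wins overall — the comparison reverses. Campaign Red's impressions skew toward mobile, which has a lower base rate.

No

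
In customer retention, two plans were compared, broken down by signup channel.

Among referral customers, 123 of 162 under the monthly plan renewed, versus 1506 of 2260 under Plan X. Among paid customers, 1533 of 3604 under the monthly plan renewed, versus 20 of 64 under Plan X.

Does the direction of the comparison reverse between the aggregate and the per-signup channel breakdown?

Referral: the monthly plan 123/162 = 75.9%, Plan X 1506/2260 = 66.6% → the monthly plan
Paid: the monthly plan 1533/3604 = 42.5%, Plan X 20/64 = 31.2% → the monthly plan
Overall: the monthly plan 1656/3766 = 44.0%, Plan X 1526/2324 = 65.7% → Plan X
The monthly plan wins each signup group but Plan X wins overall — the comparison reverses. The monthly plan's customers skew toward paid, which has a lower base rate.

Yes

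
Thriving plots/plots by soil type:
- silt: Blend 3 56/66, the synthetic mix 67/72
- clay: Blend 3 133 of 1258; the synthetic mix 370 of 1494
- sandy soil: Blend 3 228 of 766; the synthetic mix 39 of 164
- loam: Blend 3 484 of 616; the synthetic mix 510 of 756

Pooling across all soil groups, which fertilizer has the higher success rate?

Silt: Blend 3 56/66 = 84.8%, the synthetic mix 67/72 = 93.1% → the synthetic mix
Clay: Blend 3 133/1258 = 10.6%, the synthetic mix 370/1494 = 24.8% → the synthetic mix
Sandy soil: Blend 3 228/766 = 29.8%, the synthetic mix 39/164 = 23.8% → Blend 3
Loam: Blend 3 484/616 = 78.6%, the synthetic mix 510/756 = 67.5% → Blend 3
Overall: Blend 3 901/2706 = 33.3%, the synthetic mix 986/2486 = 39.7% → the synthetic mix
(Neither sweeps every soil group, but the synthetic mix has the higher pooled rate.)

the synthetic mix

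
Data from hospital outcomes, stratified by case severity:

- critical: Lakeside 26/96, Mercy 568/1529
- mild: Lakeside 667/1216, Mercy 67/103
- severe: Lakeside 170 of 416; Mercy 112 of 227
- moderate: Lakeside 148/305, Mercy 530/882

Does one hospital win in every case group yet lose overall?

Critical: Lakeside 26/96 = 27.1%, Mercy 568/1529 = 37.1% → Mercy
Mild: Lakeside 667/1216 = 54.9%, Mercy 67/103 = 65.0% → Mercy
Severe: Lakeside 170/416 = 40.9%, Mercy 112/227 = 49.3% → Mercy
Moderate: Lakeside 148/305 = 48.5%, Mercy 530/882 = 60.1% → Mercy
Overall: Lakeside 1011/2033 = 49.7%, Mercy 1277/2741 = 46.6% → Lakeside
Mercy wins each case group but Lakeside wins overall — the comparison reverses. Mercy's patients skew toward critical, which has a lower base rate.

Yes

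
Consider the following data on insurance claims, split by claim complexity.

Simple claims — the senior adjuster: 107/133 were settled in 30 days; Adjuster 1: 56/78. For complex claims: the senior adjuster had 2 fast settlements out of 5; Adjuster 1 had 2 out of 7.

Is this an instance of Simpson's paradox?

No

Simple: the senior adjuster 107/133 = 80.5%, Adjuster 1 56/78 = 71.8% → the senior adjuster
Complex: the senior adjuster 2/5 = 40.0%, Adjuster 1 2/7 = 28.6% → the senior adjuster
Overall: the senior adjuster 109/138 = 79.0%, Adjuster 1 58/85 = 68.2% → the senior adjuster
The senior adjuster wins overall and in every claim group — no reversal.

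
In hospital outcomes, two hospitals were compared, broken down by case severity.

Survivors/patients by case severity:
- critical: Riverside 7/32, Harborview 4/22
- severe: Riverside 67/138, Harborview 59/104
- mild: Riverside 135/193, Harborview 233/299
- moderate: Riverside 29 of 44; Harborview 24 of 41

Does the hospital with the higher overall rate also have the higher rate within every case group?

No

Critical: Riverside 7/32 = 21.9%, Harborview 4/22 = 18.2% → Riverside
Severe: Riverside 67/138 = 48.6%, Harborview 59/104 = 56.7% → Harborview
Mild: Riverside 135/193 = 69.9%, Harborview 233/299 = 77.9% → Harborview
Moderate: Riverside 29/44 = 65.9%, Harborview 24/41 = 58.5% → Riverside
Overall: Riverside 238/407 = 58.5%, Harborview 320/466 = 68.7% → Harborview
Neither sweeps: Riverside wins 2 of 4 groups, Harborview wins 2. Harborview wins overall but not every group — no Simpson reversal.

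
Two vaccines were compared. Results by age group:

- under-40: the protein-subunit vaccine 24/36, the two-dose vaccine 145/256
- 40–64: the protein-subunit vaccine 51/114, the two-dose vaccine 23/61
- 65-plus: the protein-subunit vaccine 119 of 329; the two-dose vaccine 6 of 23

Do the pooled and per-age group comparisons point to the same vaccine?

Under-40: the protein-subunit vaccine 24/36 = 66.7%, the two-dose vaccine 145/256 = 56.6% → the protein-subunit vaccine
40–64: the protein-subunit vaccine 51/114 = 44.7%, the two-dose vaccine 23/61 = 37.7% → the protein-subunit vaccine
65-plus: the protein-subunit vaccine 119/329 = 36.2%, the two-dose vaccine 6/23 = 26.1% → the protein-subunit vaccine
Overall: the protein-subunit vaccine 194/479 = 40.5%, the two-dose vaccine 174/340 = 51.2% → the two-dose vaccine
The protein-subunit vaccine wins each age group but the two-dose vaccine wins overall — the comparison reverses. The protein-subunit vaccine's recipients skew toward 65-plus, which has a lower base rate.

No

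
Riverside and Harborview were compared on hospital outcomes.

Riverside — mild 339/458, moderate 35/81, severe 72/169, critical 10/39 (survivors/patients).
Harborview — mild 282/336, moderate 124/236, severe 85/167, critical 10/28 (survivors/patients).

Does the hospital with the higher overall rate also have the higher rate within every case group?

Mild: Riverside 339/458 = 74.0%, Harborview 282/336 = 83.9% → Harborview
Moderate: Riverside 35/81 = 43.2%, Harborview 124/236 = 52.5% → Harborview
Severe: Riverside 72/169 = 42.6%, Harborview 85/167 = 50.9% → Harborview
Critical: Riverside 10/39 = 25.6%, Harborview 10/28 = 35.7% → Harborview
Overall: Riverside 456/747 = 61.0%, Harborview 501/767 = 65.3% → Harborview
Harborview wins overall and in every case group — no reversal.

Yes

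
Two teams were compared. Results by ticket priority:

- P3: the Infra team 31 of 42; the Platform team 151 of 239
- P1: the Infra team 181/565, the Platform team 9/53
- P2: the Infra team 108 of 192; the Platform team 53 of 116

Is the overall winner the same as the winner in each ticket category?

No

P3: the Infra team 31/42 = 73.8%, the Platform team 151/239 = 63.2% → the Infra team
P1: the Infra team 181/565 = 32.0%, the Platform team 9/53 = 17.0% → the Infra team
P2: the Infra team 108/192 = 56.2%, the Platform team 53/116 = 45.7% → the Infra team
Overall: the Infra team 320/799 = 40.1%, the Platform team 213/408 = 52.2% → the Platform team
The Infra team wins each ticket group but the Platform team wins overall — the comparison reverses. The Infra team's tickets skew toward P1, which has a lower base rate.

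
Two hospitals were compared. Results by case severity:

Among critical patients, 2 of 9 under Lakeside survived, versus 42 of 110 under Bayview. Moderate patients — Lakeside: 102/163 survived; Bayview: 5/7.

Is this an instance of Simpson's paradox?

Yes

Critical: Lakeside 2/9 = 22.2%, Bayview 42/110 = 38.2% → Bayview
Moderate: Lakeside 102/163 = 62.6%, Bayview 5/7 = 71.4% → Bayview
Overall: Lakeside 104/172 = 60.5%, Bayview 47/117 = 40.2% → Lakeside
Bayview wins each case group but Lakeside wins overall — the comparison reverses. Bayview's patients skew toward critical, which has a lower base rate.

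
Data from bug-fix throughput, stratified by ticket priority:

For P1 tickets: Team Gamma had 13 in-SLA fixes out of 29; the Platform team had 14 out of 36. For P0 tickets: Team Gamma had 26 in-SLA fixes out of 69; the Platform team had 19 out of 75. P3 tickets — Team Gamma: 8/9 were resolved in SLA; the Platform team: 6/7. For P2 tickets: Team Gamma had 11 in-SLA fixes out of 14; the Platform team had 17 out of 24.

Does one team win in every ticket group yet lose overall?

P1: Team Gamma 13/29 = 44.8%, the Platform team 14/36 = 38.9% → Team Gamma
P0: Team Gamma 26/69 = 37.7%, the Platform team 19/75 = 25.3% → Team Gamma
P3: Team Gamma 8/9 = 88.9%, the Platform team 6/7 = 85.7% → Team Gamma
P2: Team Gamma 11/14 = 78.6%, the Platform team 17/24 = 70.8% → Team Gamma
Overall: Team Gamma 58/121 = 47.9%, the Platform team 56/142 = 39.4% → Team Gamma
Team Gamma wins overall and in every ticket group — no reversal.

No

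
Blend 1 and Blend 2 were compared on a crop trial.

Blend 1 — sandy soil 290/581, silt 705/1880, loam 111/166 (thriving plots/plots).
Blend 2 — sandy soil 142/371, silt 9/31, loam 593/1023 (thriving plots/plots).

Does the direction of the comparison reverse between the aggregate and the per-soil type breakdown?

Sandy soil: Blend 1 290/581 = 49.9%, Blend 2 142/371 = 38.3% → Blend 1
Silt: Blend 1 705/1880 = 37.5%, Blend 2 9/31 = 29.0% → Blend 1
Loam: Blend 1 111/166 = 66.9%, Blend 2 593/1023 = 58.0% → Blend 1
Overall: Blend 1 1106/2627 = 42.1%, Blend 2 744/1425 = 52.2% → Blend 2
Blend 1 wins each soil group but Blend 2 wins overall — the comparison reverses. Blend 1's plots skew toward silt, which has a lower base rate.

Yes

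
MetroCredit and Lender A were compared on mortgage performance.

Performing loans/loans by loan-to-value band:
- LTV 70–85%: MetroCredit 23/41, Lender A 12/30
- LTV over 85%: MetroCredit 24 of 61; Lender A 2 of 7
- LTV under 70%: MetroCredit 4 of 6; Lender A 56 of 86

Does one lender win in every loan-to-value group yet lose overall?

Yes

LTV 70–85%: MetroCredit 23/41 = 56.1%, Lender A 12/30 = 40.0% → MetroCredit
LTV over 85%: MetroCredit 24/61 = 39.3%, Lender A 2/7 = 28.6% → MetroCredit
LTV under 70%: MetroCredit 4/6 = 66.7%, Lender A 56/86 = 65.1% → MetroCredit
Overall: MetroCredit 51/108 = 47.2%, Lender A 70/123 = 56.9% → Lender A
MetroCredit wins each loan-to-value group but Lender A wins overall — the comparison reverses. MetroCredit's loans skew toward LTV over 85%, which has a lower base rate.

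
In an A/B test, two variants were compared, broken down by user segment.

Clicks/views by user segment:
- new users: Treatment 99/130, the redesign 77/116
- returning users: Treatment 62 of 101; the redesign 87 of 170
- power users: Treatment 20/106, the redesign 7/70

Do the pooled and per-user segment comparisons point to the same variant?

Yes

New users: Treatment 99/130 = 76.2%, the redesign 77/116 = 66.4% → Treatment
Returning users: Treatment 62/101 = 61.4%, the redesign 87/170 = 51.2% → Treatment
Power users: Treatment 20/106 = 18.9%, the redesign 7/70 = 10.0% → Treatment
Overall: Treatment 181/337 = 53.7%, the redesign 171/356 = 48.0% → Treatment
Treatment wins overall and in every user group — no reversal.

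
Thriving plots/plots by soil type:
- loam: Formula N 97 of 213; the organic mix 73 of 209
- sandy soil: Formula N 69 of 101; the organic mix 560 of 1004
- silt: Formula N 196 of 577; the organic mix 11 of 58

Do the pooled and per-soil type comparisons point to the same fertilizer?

Loam: Formula N 97/213 = 45.5%, the organic mix 73/209 = 34.9% → Formula N
Sandy soil: Formula N 69/101 = 68.3%, the organic mix 560/1004 = 55.8% → Formula N
Silt: Formula N 196/577 = 34.0%, the organic mix 11/58 = 19.0% → Formula N
Overall: Formula N 362/891 = 40.6%, the organic mix 644/1271 = 50.7% → the organic mix
Formula N wins each soil group but the organic mix wins overall — the comparison reverses. Formula N's plots skew toward silt, which has a lower base rate.

No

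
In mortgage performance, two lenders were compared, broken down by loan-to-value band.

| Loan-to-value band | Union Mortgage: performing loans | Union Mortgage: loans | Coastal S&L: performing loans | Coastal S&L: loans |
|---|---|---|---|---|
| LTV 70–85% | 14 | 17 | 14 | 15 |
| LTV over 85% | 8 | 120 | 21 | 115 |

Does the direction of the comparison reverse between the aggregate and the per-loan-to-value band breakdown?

No

LTV 70–85%: Union Mortgage 14/17 = 82.4%, Coastal S&L 14/15 = 93.3% → Coastal S&L
LTV over 85%: Union Mortgage 8/120 = 6.7%, Coastal S&L 21/115 = 18.3% → Coastal S&L
Overall: Union Mortgage 22/137 = 16.1%, Coastal S&L 35/130 = 26.9% → Coastal S&L
Coastal S&L wins overall and in every loan-to-value group — no reversal.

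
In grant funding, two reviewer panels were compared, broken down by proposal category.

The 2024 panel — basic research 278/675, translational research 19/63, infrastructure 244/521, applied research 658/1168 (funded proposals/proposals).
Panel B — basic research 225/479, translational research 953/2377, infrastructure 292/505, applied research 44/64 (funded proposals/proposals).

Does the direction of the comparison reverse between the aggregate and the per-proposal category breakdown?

Yes

Basic research: the 2024 panel 278/675 = 41.2%, Panel B 225/479 = 47.0% → Panel B
Translational research: the 2024 panel 19/63 = 30.2%, Panel B 953/2377 = 40.1% → Panel B
Infrastructure: the 2024 panel 244/521 = 46.8%, Panel B 292/505 = 57.8% → Panel B
Applied research: the 2024 panel 658/1168 = 56.3%, Panel B 44/64 = 68.8% → Panel B
Overall: the 2024 panel 1199/2427 = 49.4%, Panel B 1514/3425 = 44.2% → the 2024 panel
Panel B wins each proposal group but the 2024 panel wins overall — the comparison reverses. Panel B's proposals skew toward translational research, which has a lower base rate.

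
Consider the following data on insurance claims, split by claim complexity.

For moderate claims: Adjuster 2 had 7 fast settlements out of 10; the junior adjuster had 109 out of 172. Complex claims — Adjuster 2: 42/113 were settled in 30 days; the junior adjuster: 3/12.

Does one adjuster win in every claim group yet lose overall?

Moderate: Adjuster 2 7/10 = 70.0%, the junior adjuster 109/172 = 63.4% → Adjuster 2
Complex: Adjuster 2 42/113 = 37.2%, the junior adjuster 3/12 = 25.0% → Adjuster 2
Overall: Adjuster 2 49/123 = 39.8%, the junior adjuster 112/184 = 60.9% → the junior adjuster
Adjuster 2 wins each claim group but the junior adjuster wins overall — the comparison reverses. Adjuster 2's claims skew toward complex, which has a lower base rate.

Yes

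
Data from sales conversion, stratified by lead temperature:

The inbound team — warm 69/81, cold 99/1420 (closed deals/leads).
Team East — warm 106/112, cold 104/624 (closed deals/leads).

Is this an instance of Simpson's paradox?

Warm: the inbound team 69/81 = 85.2%, Team East 106/112 = 94.6% → Team East
Cold: the inbound team 99/1420 = 7.0%, Team East 104/624 = 16.7% → Team East
Overall: the inbound team 168/1501 = 11.2%, Team East 210/736 = 28.5% → Team East
Team East wins overall and in every lead group — no reversal.

No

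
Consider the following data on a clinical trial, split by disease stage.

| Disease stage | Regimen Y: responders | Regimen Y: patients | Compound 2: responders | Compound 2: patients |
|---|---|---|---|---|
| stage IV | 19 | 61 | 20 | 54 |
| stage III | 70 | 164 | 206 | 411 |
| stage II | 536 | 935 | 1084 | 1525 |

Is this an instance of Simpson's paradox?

Stage IV: Regimen Y 19/61 = 31.1%, Compound 2 20/54 = 37.0% → Compound 2
Stage III: Regimen Y 70/164 = 42.7%, Compound 2 206/411 = 50.1% → Compound 2
Stage II: Regimen Y 536/935 = 57.3%, Compound 2 1084/1525 = 71.1% → Compound 2
Overall: Regimen Y 625/1160 = 53.9%, Compound 2 1310/1990 = 65.8% → Compound 2
Compound 2 wins overall and in every disease group — no reversal.

No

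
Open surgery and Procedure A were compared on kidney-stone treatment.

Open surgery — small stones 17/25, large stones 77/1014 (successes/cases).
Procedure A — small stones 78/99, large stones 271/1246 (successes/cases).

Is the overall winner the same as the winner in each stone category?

Yes

Small stones: open surgery 17/25 = 68.0%, Procedure A 78/99 = 78.8% → Procedure A
Large stones: open surgery 77/1014 = 7.6%, Procedure A 271/1246 = 21.7% → Procedure A
Overall: open surgery 94/1039 = 9.0%, Procedure A 349/1345 = 25.9% → Procedure A
Procedure A wins overall and in every stone group — no reversal.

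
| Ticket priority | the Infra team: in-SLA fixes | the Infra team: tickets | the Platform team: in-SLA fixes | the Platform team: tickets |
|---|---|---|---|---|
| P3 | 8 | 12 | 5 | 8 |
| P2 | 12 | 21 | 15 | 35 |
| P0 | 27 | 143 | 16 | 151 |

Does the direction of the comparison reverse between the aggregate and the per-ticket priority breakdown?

P3: the Infra team 8/12 = 66.7%, the Platform team 5/8 = 62.5% → the Infra team
P2: the Infra team 12/21 = 57.1%, the Platform team 15/35 = 42.9% → the Infra team
P0: the Infra team 27/143 = 18.9%, the Platform team 16/151 = 10.6% → the Infra team
Overall: the Infra team 47/176 = 26.7%, the Platform team 36/194 = 18.6% → the Infra team
The Infra team wins overall and in every ticket group — no reversal.

No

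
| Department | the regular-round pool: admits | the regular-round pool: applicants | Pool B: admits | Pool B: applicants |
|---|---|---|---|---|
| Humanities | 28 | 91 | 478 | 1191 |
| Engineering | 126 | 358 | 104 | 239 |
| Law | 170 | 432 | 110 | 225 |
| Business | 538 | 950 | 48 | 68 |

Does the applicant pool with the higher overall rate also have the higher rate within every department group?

No

Humanities: the regular-round pool 28/91 = 30.8%, Pool B 478/1191 = 40.1% → Pool B
Engineering: the regular-round pool 126/358 = 35.2%, Pool B 104/239 = 43.5% → Pool B
Law: the regular-round pool 170/432 = 39.4%, Pool B 110/225 = 48.9% → Pool B
Business: the regular-round pool 538/950 = 56.6%, Pool B 48/68 = 70.6% → Pool B
Overall: the regular-round pool 862/1831 = 47.1%, Pool B 740/1723 = 42.9% → the regular-round pool
Pool B wins each department group but the regular-round pool wins overall — the comparison reverses. Pool B's applicants skew toward Humanities, which has a lower base rate.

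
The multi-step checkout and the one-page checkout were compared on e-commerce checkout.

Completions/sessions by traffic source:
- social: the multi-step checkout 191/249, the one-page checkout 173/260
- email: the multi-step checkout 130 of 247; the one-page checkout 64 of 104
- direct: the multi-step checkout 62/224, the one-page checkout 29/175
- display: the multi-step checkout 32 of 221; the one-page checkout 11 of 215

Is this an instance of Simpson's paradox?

No

Social: the multi-step checkout 191/249 = 76.7%, the one-page checkout 173/260 = 66.5% → the multi-step checkout
Email: the multi-step checkout 130/247 = 52.6%, the one-page checkout 64/104 = 61.5% → the one-page checkout
Direct: the multi-step checkout 62/224 = 27.7%, the one-page checkout 29/175 = 16.6% → the multi-step checkout
Display: the multi-step checkout 32/221 = 14.5%, the one-page checkout 11/215 = 5.1% → the multi-step checkout
Overall: the multi-step checkout 415/941 = 44.1%, the one-page checkout 277/754 = 36.7% → the multi-step checkout
Neither sweeps: the multi-step checkout wins 3 of 4 groups, the one-page checkout wins 1. The multi-step checkout wins overall but not every group — no Simpson reversal.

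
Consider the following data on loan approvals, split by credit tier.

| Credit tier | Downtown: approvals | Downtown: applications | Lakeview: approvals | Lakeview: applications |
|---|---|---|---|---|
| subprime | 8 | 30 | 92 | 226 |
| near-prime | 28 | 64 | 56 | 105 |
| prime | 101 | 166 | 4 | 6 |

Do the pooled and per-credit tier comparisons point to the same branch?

Subprime: Downtown 8/30 = 26.7%, Lakeview 92/226 = 40.7% → Lakeview
Near-prime: Downtown 28/64 = 43.8%, Lakeview 56/105 = 53.3% → Lakeview
Prime: Downtown 101/166 = 60.8%, Lakeview 4/6 = 66.7% → Lakeview
Overall: Downtown 137/260 = 52.7%, Lakeview 152/337 = 45.1% → Downtown
Lakeview wins each credit group but Downtown wins overall — the comparison reverses. Lakeview's applications skew toward subprime, which has a lower base rate.

No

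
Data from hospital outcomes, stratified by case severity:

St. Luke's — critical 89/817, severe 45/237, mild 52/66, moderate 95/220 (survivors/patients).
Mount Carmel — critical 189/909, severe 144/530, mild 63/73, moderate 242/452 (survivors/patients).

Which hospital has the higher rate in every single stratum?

Critical: St. Luke's 89/817 = 10.9%, Mount Carmel 189/909 = 20.8% → Mount Carmel
Severe: St. Luke's 45/237 = 19.0%, Mount Carmel 144/530 = 27.2% → Mount Carmel
Mild: St. Luke's 52/66 = 78.8%, Mount Carmel 63/73 = 86.3% → Mount Carmel
Moderate: St. Luke's 95/220 = 43.2%, Mount Carmel 242/452 = 53.5% → Mount Carmel
Mount Carmel has the higher rate in all 4 groups.

Mount Carmel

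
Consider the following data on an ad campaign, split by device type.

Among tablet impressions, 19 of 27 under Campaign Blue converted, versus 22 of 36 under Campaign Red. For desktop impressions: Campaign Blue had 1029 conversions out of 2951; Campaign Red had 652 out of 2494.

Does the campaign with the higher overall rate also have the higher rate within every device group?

Tablet: Campaign Blue 19/27 = 70.4%, Campaign Red 22/36 = 61.1% → Campaign Blue
Desktop: Campaign Blue 1029/2951 = 34.9%, Campaign Red 652/2494 = 26.1% → Campaign Blue
Overall: Campaign Blue 1048/2978 = 35.2%, Campaign Red 674/2530 = 26.6% → Campaign Blue
Campaign Blue wins overall and in every device group — no reversal.

Yes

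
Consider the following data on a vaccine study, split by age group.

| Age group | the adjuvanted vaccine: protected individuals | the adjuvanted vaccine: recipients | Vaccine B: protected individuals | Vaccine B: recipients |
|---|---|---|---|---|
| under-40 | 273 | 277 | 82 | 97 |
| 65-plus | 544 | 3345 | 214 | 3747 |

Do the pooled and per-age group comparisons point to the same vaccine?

Yes

Under-40: the adjuvanted vaccine 273/277 = 98.6%, Vaccine B 82/97 = 84.5% → the adjuvanted vaccine
65-plus: the adjuvanted vaccine 544/3345 = 16.3%, Vaccine B 214/3747 = 5.7% → the adjuvanted vaccine
Overall: the adjuvanted vaccine 817/3622 = 22.6%, Vaccine B 296/3844 = 7.7% → the adjuvanted vaccine
The adjuvanted vaccine wins overall and in every age group — no reversal.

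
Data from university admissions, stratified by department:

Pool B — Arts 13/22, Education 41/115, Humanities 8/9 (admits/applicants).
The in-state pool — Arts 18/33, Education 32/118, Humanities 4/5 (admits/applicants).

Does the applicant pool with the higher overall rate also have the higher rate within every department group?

Arts: Pool B 13/22 = 59.1%, the in-state pool 18/33 = 54.5% → Pool B
Education: Pool B 41/115 = 35.7%, the in-state pool 32/118 = 27.1% → Pool B
Humanities: Pool B 8/9 = 88.9%, the in-state pool 4/5 = 80.0% → Pool B
Overall: Pool B 62/146 = 42.5%, the in-state pool 54/156 = 34.6% → Pool B
Pool B wins overall and in every department group — no reversal.

Yes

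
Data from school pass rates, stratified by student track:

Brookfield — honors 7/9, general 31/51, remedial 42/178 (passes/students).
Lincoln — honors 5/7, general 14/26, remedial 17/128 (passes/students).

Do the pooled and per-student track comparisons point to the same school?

Yes

Honors: Brookfield 7/9 = 77.8%, Lincoln 5/7 = 71.4% → Brookfield
General: Brookfield 31/51 = 60.8%, Lincoln 14/26 = 53.8% → Brookfield
Remedial: Brookfield 42/178 = 23.6%, Lincoln 17/128 = 13.3% → Brookfield
Overall: Brookfield 80/238 = 33.6%, Lincoln 36/161 = 22.4% → Brookfield
Brookfield wins overall and in every student group — no reversal.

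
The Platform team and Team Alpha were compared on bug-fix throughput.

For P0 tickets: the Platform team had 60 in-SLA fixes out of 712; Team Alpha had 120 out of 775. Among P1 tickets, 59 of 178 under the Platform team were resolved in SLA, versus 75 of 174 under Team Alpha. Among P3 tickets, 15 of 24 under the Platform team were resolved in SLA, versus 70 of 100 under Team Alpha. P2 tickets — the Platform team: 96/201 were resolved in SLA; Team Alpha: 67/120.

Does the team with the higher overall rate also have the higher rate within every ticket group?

P0: the Platform team 60/712 = 8.4%, Team Alpha 120/775 = 15.5% → Team Alpha
P1: the Platform team 59/178 = 33.1%, Team Alpha 75/174 = 43.1% → Team Alpha
P3: the Platform team 15/24 = 62.5%, Team Alpha 70/100 = 70.0% → Team Alpha
P2: the Platform team 96/201 = 47.8%, Team Alpha 67/120 = 55.8% → Team Alpha
Overall: the Platform team 230/1115 = 20.6%, Team Alpha 332/1169 = 28.4% → Team Alpha
Team Alpha wins overall and in every ticket group — no reversal.

Yes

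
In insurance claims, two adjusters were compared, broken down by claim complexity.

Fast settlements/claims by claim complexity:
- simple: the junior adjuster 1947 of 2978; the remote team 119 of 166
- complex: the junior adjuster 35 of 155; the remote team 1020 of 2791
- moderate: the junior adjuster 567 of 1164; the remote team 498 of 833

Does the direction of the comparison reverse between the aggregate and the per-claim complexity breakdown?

Yes

Simple: the junior adjuster 1947/2978 = 65.4%, the remote team 119/166 = 71.7% → the remote team
Complex: the junior adjuster 35/155 = 22.6%, the remote team 1020/2791 = 36.5% → the remote team
Moderate: the junior adjuster 567/1164 = 48.7%, the remote team 498/833 = 59.8% → the remote team
Overall: the junior adjuster 2549/4297 = 59.3%, the remote team 1637/3790 = 43.2% → the junior adjuster
The remote team wins each claim group but the junior adjuster wins overall — the comparison reverses. The remote team's claims skew toward complex, which has a lower base rate.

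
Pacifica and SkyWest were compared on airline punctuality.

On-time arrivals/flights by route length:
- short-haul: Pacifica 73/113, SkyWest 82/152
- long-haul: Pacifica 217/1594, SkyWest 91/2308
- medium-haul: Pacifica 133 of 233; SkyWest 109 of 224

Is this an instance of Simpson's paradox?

Short-haul: Pacifica 73/113 = 64.6%, SkyWest 82/152 = 53.9% → Pacifica
Long-haul: Pacifica 217/1594 = 13.6%, SkyWest 91/2308 = 3.9% → Pacifica
Medium-haul: Pacifica 133/233 = 57.1%, SkyWest 109/224 = 48.7% → Pacifica
Overall: Pacifica 423/1940 = 21.8%, SkyWest 282/2684 = 10.5% → Pacifica
Pacifica wins overall and in every route group — no reversal.

No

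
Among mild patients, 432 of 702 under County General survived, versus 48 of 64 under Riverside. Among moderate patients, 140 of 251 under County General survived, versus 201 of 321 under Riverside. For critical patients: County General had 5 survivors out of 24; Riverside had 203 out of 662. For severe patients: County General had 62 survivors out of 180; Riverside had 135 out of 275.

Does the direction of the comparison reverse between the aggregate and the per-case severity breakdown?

Mild: County General 432/702 = 61.5%, Riverside 48/64 = 75.0% → Riverside
Moderate: County General 140/251 = 55.8%, Riverside 201/321 = 62.6% → Riverside
Critical: County General 5/24 = 20.8%, Riverside 203/662 = 30.7% → Riverside
Severe: County General 62/180 = 34.4%, Riverside 135/275 = 49.1% → Riverside
Overall: County General 639/1157 = 55.2%, Riverside 587/1322 = 44.4% → County General
Riverside wins each case group but County General wins overall — the comparison reverses. Riverside's patients skew toward critical, which has a lower base rate.

Yes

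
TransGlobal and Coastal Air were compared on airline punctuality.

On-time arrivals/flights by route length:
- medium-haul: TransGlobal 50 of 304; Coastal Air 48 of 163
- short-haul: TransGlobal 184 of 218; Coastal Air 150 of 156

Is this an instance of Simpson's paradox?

Medium-haul: TransGlobal 50/304 = 16.4%, Coastal Air 48/163 = 29.4% → Coastal Air
Short-haul: TransGlobal 184/218 = 84.4%, Coastal Air 150/156 = 96.2% → Coastal Air
Overall: TransGlobal 234/522 = 44.8%, Coastal Air 198/319 = 62.1% → Coastal Air
Coastal Air wins overall and in every route group — no reversal.

No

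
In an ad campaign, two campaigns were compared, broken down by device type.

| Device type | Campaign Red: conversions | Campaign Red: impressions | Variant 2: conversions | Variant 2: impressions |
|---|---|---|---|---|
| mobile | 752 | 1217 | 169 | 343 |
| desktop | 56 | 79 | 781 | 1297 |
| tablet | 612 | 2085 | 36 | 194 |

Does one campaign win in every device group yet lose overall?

Mobile: Campaign Red 752/1217 = 61.8%, Variant 2 169/343 = 49.3% → Campaign Red
Desktop: Campaign Red 56/79 = 70.9%, Variant 2 781/1297 = 60.2% → Campaign Red
Tablet: Campaign Red 612/2085 = 29.4%, Variant 2 36/194 = 18.6% → Campaign Red
Overall: Campaign Red 1420/3381 = 42.0%, Variant 2 986/1834 = 53.8% → Variant 2
Campaign Red wins each device group but Variant 2 wins overall — the comparison reverses. Campaign Red's impressions skew toward tablet, which has a lower base rate.

Yes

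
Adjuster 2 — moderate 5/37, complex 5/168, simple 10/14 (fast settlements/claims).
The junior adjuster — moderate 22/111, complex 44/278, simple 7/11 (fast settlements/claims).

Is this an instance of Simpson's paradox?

Moderate: Adjuster 2 5/37 = 13.5%, the junior adjuster 22/111 = 19.8% → the junior adjuster
Complex: Adjuster 2 5/168 = 3.0%, the junior adjuster 44/278 = 15.8% → the junior adjuster
Simple: Adjuster 2 10/14 = 71.4%, the junior adjuster 7/11 = 63.6% → Adjuster 2
Overall: Adjuster 2 20/219 = 9.1%, the junior adjuster 73/400 = 18.2% → the junior adjuster
Neither sweeps: Adjuster 2 wins 1 of 3 groups, the junior adjuster wins 2. The junior adjuster wins overall but not every group — no Simpson reversal.

No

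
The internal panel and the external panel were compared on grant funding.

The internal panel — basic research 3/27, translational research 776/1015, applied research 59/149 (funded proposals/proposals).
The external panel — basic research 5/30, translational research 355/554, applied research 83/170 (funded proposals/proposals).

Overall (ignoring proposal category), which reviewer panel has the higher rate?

Basic research: the internal panel 3/27 = 11.1%, the external panel 5/30 = 16.7% → the external panel
Translational research: the internal panel 776/1015 = 76.5%, the external panel 355/554 = 64.1% → the internal panel
Applied research: the internal panel 59/149 = 39.6%, the external panel 83/170 = 48.8% → the external panel
Overall: the internal panel 838/1191 = 70.4%, the external panel 443/754 = 58.8% → the internal panel
(Neither sweeps every proposal group, but the internal panel has the higher pooled rate.)

the internal panel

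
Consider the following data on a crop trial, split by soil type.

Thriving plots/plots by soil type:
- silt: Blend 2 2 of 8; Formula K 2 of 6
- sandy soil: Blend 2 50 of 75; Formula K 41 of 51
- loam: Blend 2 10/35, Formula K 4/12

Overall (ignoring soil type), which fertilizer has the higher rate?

Formula K

Silt: Blend 2 2/8 = 25.0%, Formula K 2/6 = 33.3% → Formula K
Sandy soil: Blend 2 50/75 = 66.7%, Formula K 41/51 = 80.4% → Formula K
Loam: Blend 2 10/35 = 28.6%, Formula K 4/12 = 33.3% → Formula K
Overall: Blend 2 62/118 = 52.5%, Formula K 47/69 = 68.1% → Formula K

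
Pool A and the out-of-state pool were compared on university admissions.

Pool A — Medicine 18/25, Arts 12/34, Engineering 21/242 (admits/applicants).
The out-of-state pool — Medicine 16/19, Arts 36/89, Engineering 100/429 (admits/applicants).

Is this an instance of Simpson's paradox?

Medicine: Pool A 18/25 = 72.0%, the out-of-state pool 16/19 = 84.2% → the out-of-state pool
Arts: Pool A 12/34 = 35.3%, the out-of-state pool 36/89 = 40.4% → the out-of-state pool
Engineering: Pool A 21/242 = 8.7%, the out-of-state pool 100/429 = 23.3% → the out-of-state pool
Overall: Pool A 51/301 = 16.9%, the out-of-state pool 152/537 = 28.3% → the out-of-state pool
The out-of-state pool wins overall and in every department group — no reversal.

No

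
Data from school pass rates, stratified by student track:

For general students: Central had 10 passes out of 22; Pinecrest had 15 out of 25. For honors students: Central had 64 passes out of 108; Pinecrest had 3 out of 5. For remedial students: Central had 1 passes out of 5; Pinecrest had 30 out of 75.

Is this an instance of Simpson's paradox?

Yes

General: Central 10/22 = 45.5%, Pinecrest 15/25 = 60.0% → Pinecrest
Honors: Central 64/108 = 59.3%, Pinecrest 3/5 = 60.0% → Pinecrest
Remedial: Central 1/5 = 20.0%, Pinecrest 30/75 = 40.0% → Pinecrest
Overall: Central 75/135 = 55.6%, Pinecrest 48/105 = 45.7% → Central
Pinecrest wins each student group but Central wins overall — the comparison reverses. Pinecrest's students skew toward remedial, which has a lower base rate.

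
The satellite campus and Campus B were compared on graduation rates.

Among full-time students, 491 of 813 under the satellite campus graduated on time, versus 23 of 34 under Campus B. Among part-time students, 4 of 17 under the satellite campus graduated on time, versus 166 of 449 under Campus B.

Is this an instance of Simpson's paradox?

Yes

Full-time: the satellite campus 491/813 = 60.4%, Campus B 23/34 = 67.6% → Campus B
Part-time: the satellite campus 4/17 = 23.5%, Campus B 166/449 = 37.0% → Campus B
Overall: the satellite campus 495/830 = 59.6%, Campus B 189/483 = 39.1% → the satellite campus
Campus B wins each enrollment group but the satellite campus wins overall — the comparison reverses. Campus B's students skew toward part-time, which has a lower base rate.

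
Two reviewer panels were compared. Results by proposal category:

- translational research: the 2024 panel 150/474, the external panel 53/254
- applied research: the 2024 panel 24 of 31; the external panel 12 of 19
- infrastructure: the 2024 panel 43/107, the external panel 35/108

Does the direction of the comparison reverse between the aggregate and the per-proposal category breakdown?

No

Translational research: the 2024 panel 150/474 = 31.6%, the external panel 53/254 = 20.9% → the 2024 panel
Applied research: the 2024 panel 24/31 = 77.4%, the external panel 12/19 = 63.2% → the 2024 panel
Infrastructure: the 2024 panel 43/107 = 40.2%, the external panel 35/108 = 32.4% → the 2024 panel
Overall: the 2024 panel 217/612 = 35.5%, the external panel 100/381 = 26.2% → the 2024 panel
The 2024 panel wins overall and in every proposal group — no reversal.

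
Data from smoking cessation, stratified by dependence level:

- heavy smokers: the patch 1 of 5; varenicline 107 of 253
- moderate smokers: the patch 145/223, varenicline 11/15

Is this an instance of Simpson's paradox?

Heavy smokers: the patch 1/5 = 20.0%, varenicline 107/253 = 42.3% → varenicline
Moderate smokers: the patch 145/223 = 65.0%, varenicline 11/15 = 73.3% → varenicline
Overall: the patch 146/228 = 64.0%, varenicline 118/268 = 44.0% → the patch
Varenicline wins each dependence group but the patch wins overall — the comparison reverses. Varenicline's participants skew toward heavy smokers, which has a lower base rate.

Yes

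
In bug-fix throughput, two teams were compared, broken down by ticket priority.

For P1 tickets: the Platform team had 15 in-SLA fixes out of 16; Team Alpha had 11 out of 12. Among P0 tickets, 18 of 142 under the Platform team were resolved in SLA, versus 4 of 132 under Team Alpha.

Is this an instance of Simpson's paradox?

No

P1: the Platform team 15/16 = 93.8%, Team Alpha 11/12 = 91.7% → the Platform team
P0: the Platform team 18/142 = 12.7%, Team Alpha 4/132 = 3.0% → the Platform team
Overall: the Platform team 33/158 = 20.9%, Team Alpha 15/144 = 10.4% → the Platform team
The Platform team wins overall and in every ticket group — no reversal.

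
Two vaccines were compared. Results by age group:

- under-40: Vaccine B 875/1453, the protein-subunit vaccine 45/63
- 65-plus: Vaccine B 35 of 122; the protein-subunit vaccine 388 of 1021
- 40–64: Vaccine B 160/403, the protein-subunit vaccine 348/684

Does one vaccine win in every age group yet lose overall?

Yes

Under-40: Vaccine B 875/1453 = 60.2%, the protein-subunit vaccine 45/63 = 71.4% → the protein-subunit vaccine
65-plus: Vaccine B 35/122 = 28.7%, the protein-subunit vaccine 388/1021 = 38.0% → the protein-subunit vaccine
40–64: Vaccine B 160/403 = 39.7%, the protein-subunit vaccine 348/684 = 50.9% → the protein-subunit vaccine
Overall: Vaccine B 1070/1978 = 54.1%, the protein-subunit vaccine 781/1768 = 44.2% → Vaccine B
The protein-subunit vaccine wins each age group but Vaccine B wins overall — the comparison reverses. The protein-subunit vaccine's recipients skew toward 65-plus, which has a lower base rate.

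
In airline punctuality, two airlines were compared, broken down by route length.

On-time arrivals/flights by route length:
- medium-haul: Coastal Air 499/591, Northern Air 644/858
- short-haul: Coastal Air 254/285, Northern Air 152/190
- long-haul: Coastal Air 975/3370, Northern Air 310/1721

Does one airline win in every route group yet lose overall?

No

Medium-haul: Coastal Air 499/591 = 84.4%, Northern Air 644/858 = 75.1% → Coastal Air
Short-haul: Coastal Air 254/285 = 89.1%, Northern Air 152/190 = 80.0% → Coastal Air
Long-haul: Coastal Air 975/3370 = 28.9%, Northern Air 310/1721 = 18.0% → Coastal Air
Overall: Coastal Air 1728/4246 = 40.7%, Northern Air 1106/2769 = 39.9% → Coastal Air
Coastal Air wins overall and in every route group — no reversal.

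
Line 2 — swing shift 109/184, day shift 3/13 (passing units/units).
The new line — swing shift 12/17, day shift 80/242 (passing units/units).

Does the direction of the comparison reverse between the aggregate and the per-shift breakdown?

Swing shift: Line 2 109/184 = 59.2%, the new line 12/17 = 70.6% → the new line
Day shift: Line 2 3/13 = 23.1%, the new line 80/242 = 33.1% → the new line
Overall: Line 2 112/197 = 56.9%, the new line 92/259 = 35.5% → Line 2
The new line wins each shift group but Line 2 wins overall — the comparison reverses. The new line's units skew toward day shift, which has a lower base rate.

Yes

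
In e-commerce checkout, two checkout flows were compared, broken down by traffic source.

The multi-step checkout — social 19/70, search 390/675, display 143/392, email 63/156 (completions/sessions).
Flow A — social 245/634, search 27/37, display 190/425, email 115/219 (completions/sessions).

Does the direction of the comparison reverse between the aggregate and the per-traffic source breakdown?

Social: the multi-step checkout 19/70 = 27.1%, Flow A 245/634 = 38.6% → Flow A
Search: the multi-step checkout 390/675 = 57.8%, Flow A 27/37 = 73.0% → Flow A
Display: the multi-step checkout 143/392 = 36.5%, Flow A 190/425 = 44.7% → Flow A
Email: the multi-step checkout 63/156 = 40.4%, Flow A 115/219 = 52.5% → Flow A
Overall: the multi-step checkout 615/1293 = 47.6%, Flow A 577/1315 = 43.9% → the multi-step checkout
Flow A wins each traffic group but the multi-step checkout wins overall — the comparison reverses. Flow A's sessions skew toward social, which has a lower base rate.

Yes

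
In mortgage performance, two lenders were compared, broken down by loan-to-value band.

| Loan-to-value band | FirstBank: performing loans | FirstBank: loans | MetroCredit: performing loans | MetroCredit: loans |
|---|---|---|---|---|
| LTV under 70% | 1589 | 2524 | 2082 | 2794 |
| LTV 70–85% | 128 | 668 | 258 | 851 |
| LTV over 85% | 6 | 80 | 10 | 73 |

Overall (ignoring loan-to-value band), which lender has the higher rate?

MetroCredit

LTV under 70%: FirstBank 1589/2524 = 63.0%, MetroCredit 2082/2794 = 74.5% → MetroCredit
LTV 70–85%: FirstBank 128/668 = 19.2%, MetroCredit 258/851 = 30.3% → MetroCredit
LTV over 85%: FirstBank 6/80 = 7.5%, MetroCredit 10/73 = 13.7% → MetroCredit
Overall: FirstBank 1723/3272 = 52.7%, MetroCredit 2350/3718 = 63.2% → MetroCredit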